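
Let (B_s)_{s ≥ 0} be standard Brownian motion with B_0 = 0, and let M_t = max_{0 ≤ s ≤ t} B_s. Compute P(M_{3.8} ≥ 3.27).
P(M_{3.8} ≥ 3.27) = 2·P(B_{3.8} ≥ 3.27) = 2(1 − Φ(3.27/√3.8)) ≈ 0.0934

By the reflection principle for Brownian motion, P(M_t ≥ a) = 2 · P(B_t ≥ a) for a ≥ 0. Since B_t ~ N(0, t), P(B_t ≥ 3.27) = 1 − Φ(3.27/√t) = 1 − Φ(3.27/√3.8) = 1 − Φ(1.6775). So
  P(M_{3.8} ≥ 3.27) = 2(1 − Φ(1.6775)) ≈ 0.0934.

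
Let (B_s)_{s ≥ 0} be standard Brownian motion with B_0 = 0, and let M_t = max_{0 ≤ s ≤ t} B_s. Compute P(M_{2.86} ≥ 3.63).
P(M_{2.86} ≥ 3.63) = 2·P(B_{2.86} ≥ 3.63) = 2(1 − Φ(3.63/√2.86)) ≈ 0.0318

By the reflection principle for Brownian motion, P(M_t ≥ a) = 2 · P(B_t ≥ a) for a ≥ 0. Since B_t ~ N(0, t), P(B_t ≥ 3.63) = 1 − Φ(3.63/√t) = 1 − Φ(3.63/√2.86) = 1 − Φ(2.1465). So
  P(M_{2.86} ≥ 3.63) = 2(1 − Φ(2.1465)) ≈ 0.0318.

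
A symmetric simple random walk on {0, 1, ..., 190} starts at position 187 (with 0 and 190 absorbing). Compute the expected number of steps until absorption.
E[τ | X_0 = 187] = 561

Let v_k = E[τ | X_0 = k]. Boundary: v_0 = v_190 = 0. Recurrence: v_k = 1 + (v_{k-1} + v_{k+1})/2 for 1 ≤ k ≤ 189. The particular solution to v_k − (v_{k-1} + v_{k+1})/2 = 1 is v_k = −k^2. Adding homogeneous solution A + B k and matching boundaries gives v_k = k (190 − k). Substituting k = 187: v_187 = 187 · 3 = 561.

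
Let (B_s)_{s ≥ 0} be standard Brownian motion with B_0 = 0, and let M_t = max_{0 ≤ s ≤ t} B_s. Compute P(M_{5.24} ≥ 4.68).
P(M_{5.24} ≥ 4.68) = 2·P(B_{5.24} ≥ 4.68) = 2(1 − Φ(4.68/√5.24)) ≈ 0.0409

By the reflection principle for Brownian motion, P(M_t ≥ a) = 2 · P(B_t ≥ a) for a ≥ 0. Since B_t ~ N(0, t), P(B_t ≥ 4.68) = 1 − Φ(4.68/√t) = 1 − Φ(4.68/√5.24) = 1 − Φ(2.0445). So
  P(M_{5.24} ≥ 4.68) = 2(1 − Φ(2.0445)) ≈ 0.0409.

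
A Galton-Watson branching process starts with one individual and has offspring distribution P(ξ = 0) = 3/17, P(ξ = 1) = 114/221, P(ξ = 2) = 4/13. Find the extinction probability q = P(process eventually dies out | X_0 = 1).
q = 39/68

The pgf is f(s) = 3/17 + 114/221·s + 4/13·s². The extinction probability q is the smallest fixed point of f in [0, 1]. Setting s = f(s):
  4/13·s² + (114/221 − 1)·s + 3/17 = 0
  4/13·s² − (3/17 + 4/13)·s + 3/17 = 0
which factors as (s − 1)·(4/13·s − 3/17) = 0, giving roots s = 1 and s = (3/17)/(4/13) = 39/68.
Mean offspring μ = 114/221 + 2·4/13 = 250/221 > 1 (supercritical), so q < 1. The extinction probability is the smaller root: q = (3/17)/(4/13) = 39/68.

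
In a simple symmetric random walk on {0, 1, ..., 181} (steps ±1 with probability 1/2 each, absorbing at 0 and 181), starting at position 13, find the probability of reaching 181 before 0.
P(hit 181 before 0) = 13/181

Let u_k = P(hit 181 before 0 | start at k). Then u_0 = 0, u_181 = 1, and u_k = u_{k-1}/2 + u_{k+1}/2 for 1 ≤ k ≤ 180. This harmonic recurrence is solved by u_k = k/181, giving u_13 = 13/181.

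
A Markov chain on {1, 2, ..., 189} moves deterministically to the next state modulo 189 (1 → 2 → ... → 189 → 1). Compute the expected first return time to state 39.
E[T_39 | X_0 = 39] = 189

The chain cycles deterministically, so starting at state 39 it returns in exactly 189 steps. Equivalently, the stationary distribution is uniform π_j = 1/189 for every state j, so by Kac's formula E[T_39] = 1/π_39 = 189.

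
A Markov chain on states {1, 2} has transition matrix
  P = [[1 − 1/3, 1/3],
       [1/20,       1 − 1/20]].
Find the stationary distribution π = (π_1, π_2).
π_1 = 3/23, π_2 = 20/23

Solve πP = π with π_1 + π_2 = 1. From πP = π: π_1 · (1 − 1/3) + π_2 · 1/20 = π_1 ⇒ π_2 · 1/20 = π_1 · 1/3 ⇒ π_2/π_1 = (1/3)/(1/20) = 20/3. Together with π_1 + π_2 = 1:
  π_1 = (1/20)/(1/3 + 1/20) = (1/20)/(23/60) = 3/23,
  π_2 = (1/3)/(1/3 + 1/20) = (1/3)/(23/60) = 20/23.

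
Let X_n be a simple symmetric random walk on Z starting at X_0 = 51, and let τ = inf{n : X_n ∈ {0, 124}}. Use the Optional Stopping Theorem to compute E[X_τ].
E[X_τ] = 51

X_n is a martingale and τ is a bounded-mean stopping time (indeed τ is finite a.s. with bounded expectation since the walk is in a bounded region). By the OST, E[X_τ] = E[X_0] = 51. Equivalently: E[X_τ] = 124 · P(hit 124 first) + 0 · P(hit 0 first) = 124 · (51/124) = 51.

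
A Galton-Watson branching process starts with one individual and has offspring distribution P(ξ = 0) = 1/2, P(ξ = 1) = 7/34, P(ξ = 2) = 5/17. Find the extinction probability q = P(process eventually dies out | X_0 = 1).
q = 1

Mean offspring μ = 0·1/2 + 1·7/34 + 2·5/17 = 27/34 ≤ 1. For μ ≤ 1 with offspring not concentrated at 1, the Galton-Watson process goes extinct almost surely, so q = 1.
(Algebraic check: The pgf is f(s) = 1/2 + 7/34·s + 5/17·s². The extinction probability q is the smallest fixed point of f in [0, 1]. Setting s = f(s):
  5/17·s² + (7/34 − 1)·s + 1/2 = 0
  5/17·s² − (1/2 + 5/17)·s + 1/2 = 0
which factors as (s − 1)·(5/17·s − 1/2) = 0, giving roots s = 1 and s = (1/2)/(5/17) = 17/10. Since 17/10 ≥ 1, the smallest root in [0, 1] is s = 1.)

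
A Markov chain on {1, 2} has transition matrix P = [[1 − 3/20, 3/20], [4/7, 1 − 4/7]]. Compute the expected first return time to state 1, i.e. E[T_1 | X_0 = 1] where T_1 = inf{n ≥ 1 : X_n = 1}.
E[T_1 | X_0 = 1] = 1/π_1 = 101/80

For an irreducible recurrent Markov chain with stationary distribution π, E[T_i | X_0 = i] = 1/π_i (Kac's formula). Here π_1 = (4/7)/(3/20 + 4/7) = (4/7)/(101/140) = 80/101, so E[T_1 | X_0 = 1] = 1/π_1 = (3/20 + 4/7)/(4/7) = (101/140)/(4/7) = 101/80.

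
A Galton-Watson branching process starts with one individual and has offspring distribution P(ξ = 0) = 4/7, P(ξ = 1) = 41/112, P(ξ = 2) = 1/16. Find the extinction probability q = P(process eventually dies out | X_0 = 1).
q = 1

Mean offspring μ = 0·4/7 + 1·41/112 + 2·1/16 = 55/112 ≤ 1. For μ ≤ 1 with offspring not concentrated at 1, the Galton-Watson process goes extinct almost surely, so q = 1.
(Algebraic check: The pgf is f(s) = 4/7 + 41/112·s + 1/16·s². The extinction probability q is the smallest fixed point of f in [0, 1]. Setting s = f(s):
  1/16·s² + (41/112 − 1)·s + 4/7 = 0
  1/16·s² − (4/7 + 1/16)·s + 4/7 = 0
which factors as (s − 1)·(1/16·s − 4/7) = 0, giving roots s = 1 and s = (4/7)/(1/16) = 64/7. Since 64/7 ≥ 1, the smallest root in [0, 1] is s = 1.)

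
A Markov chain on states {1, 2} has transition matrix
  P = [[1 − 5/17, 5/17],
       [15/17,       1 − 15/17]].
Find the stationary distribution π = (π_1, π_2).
π_1 = 3/4, π_2 = 1/4

Solve πP = π with π_1 + π_2 = 1. From πP = π: π_1 · (1 − 5/17) + π_2 · 15/17 = π_1 ⇒ π_2 · 15/17 = π_1 · 5/17 ⇒ π_2/π_1 = (5/17)/(15/17) = 1/3. Together with π_1 + π_2 = 1:
  π_1 = (15/17)/(5/17 + 15/17) = (15/17)/(20/17) = 3/4,
  π_2 = (5/17)/(5/17 + 15/17) = (5/17)/(20/17) = 1/4.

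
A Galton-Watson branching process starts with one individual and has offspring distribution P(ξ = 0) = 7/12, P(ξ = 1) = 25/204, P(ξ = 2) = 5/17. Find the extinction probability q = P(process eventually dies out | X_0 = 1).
q = 1

Mean offspring μ = 0·7/12 + 1·25/204 + 2·5/17 = 145/204 ≤ 1. For μ ≤ 1 with offspring not concentrated at 1, the Galton-Watson process goes extinct almost surely, so q = 1.
(Algebraic check: The pgf is f(s) = 7/12 + 25/204·s + 5/17·s². The extinction probability q is the smallest fixed point of f in [0, 1]. Setting s = f(s):
  5/17·s² + (25/204 − 1)·s + 7/12 = 0
  5/17·s² − (7/12 + 5/17)·s + 7/12 = 0
which factors as (s − 1)·(5/17·s − 7/12) = 0, giving roots s = 1 and s = (7/12)/(5/17) = 119/60. Since 119/60 ≥ 1, the smallest root in [0, 1] is s = 1.)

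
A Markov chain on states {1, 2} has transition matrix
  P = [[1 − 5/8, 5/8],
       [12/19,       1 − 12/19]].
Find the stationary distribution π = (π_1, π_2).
π_1 = 96/191, π_2 = 95/191

Solve πP = π with π_1 + π_2 = 1. From πP = π: π_1 · (1 − 5/8) + π_2 · 12/19 = π_1 ⇒ π_2 · 12/19 = π_1 · 5/8 ⇒ π_2/π_1 = (5/8)/(12/19) = 95/96. Together with π_1 + π_2 = 1:
  π_1 = (12/19)/(5/8 + 12/19) = (12/19)/(191/152) = 96/191,
  π_2 = (5/8)/(5/8 + 12/19) = (5/8)/(191/152) = 95/191.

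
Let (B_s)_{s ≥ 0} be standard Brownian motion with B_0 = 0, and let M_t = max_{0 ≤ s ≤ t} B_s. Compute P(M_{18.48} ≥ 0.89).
P(M_{18.48} ≥ 0.89) = 2·P(B_{18.48} ≥ 0.89) = 2(1 − Φ(0.89/√18.48)) ≈ 0.8360

By the reflection principle for Brownian motion, P(M_t ≥ a) = 2 · P(B_t ≥ a) for a ≥ 0. Since B_t ~ N(0, t), P(B_t ≥ 0.89) = 1 − Φ(0.89/√t) = 1 − Φ(0.89/√18.48) = 1 − Φ(0.2070). So
  P(M_{18.48} ≥ 0.89) = 2(1 − Φ(0.2070)) ≈ 0.8360.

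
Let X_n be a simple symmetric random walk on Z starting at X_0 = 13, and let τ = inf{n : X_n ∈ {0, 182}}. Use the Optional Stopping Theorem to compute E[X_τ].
E[X_τ] = 13

X_n is a martingale and τ is a bounded-mean stopping time (indeed τ is finite a.s. with bounded expectation since the walk is in a bounded region). By the OST, E[X_τ] = E[X_0] = 13. Equivalently: E[X_τ] = 182 · P(hit 182 first) + 0 · P(hit 0 first) = 182 · (13/182) = 13.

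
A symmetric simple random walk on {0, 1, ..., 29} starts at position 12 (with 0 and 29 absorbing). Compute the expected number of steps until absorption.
E[τ | X_0 = 12] = 204

Let v_k = E[τ | X_0 = k]. Boundary: v_0 = v_29 = 0. Recurrence: v_k = 1 + (v_{k-1} + v_{k+1})/2 for 1 ≤ k ≤ 28. The particular solution to v_k − (v_{k-1} + v_{k+1})/2 = 1 is v_k = −k^2. Adding homogeneous solution A + B k and matching boundaries gives v_k = k (29 − k). Substituting k = 12: v_12 = 12 · 17 = 204.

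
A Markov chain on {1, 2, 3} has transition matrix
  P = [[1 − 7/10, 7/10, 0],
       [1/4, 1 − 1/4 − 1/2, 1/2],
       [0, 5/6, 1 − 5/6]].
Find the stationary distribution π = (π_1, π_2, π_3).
π = (25/137, 70/137, 42/137)

This is a birth-death chain on three states, which satisfies detailed balance: π_1 · P_{12} = π_2 · P_{21} and π_2 · P_{23} = π_3 · P_{32}.
From π_1 · 7/10 = π_2 · 1/4: π_2/π_1 = (7/10)/(1/4) = 14/5.
From π_2 · 1/2 = π_3 · 5/6: π_3/π_2 = (1/2)/(5/6) = 3/5.
Take π_1 proportional to 1; then unnormalized π = (1, 14/5, 42/25). Normalize by dividing by the sum 137/25:
  π = (25/137, 70/137, 42/137).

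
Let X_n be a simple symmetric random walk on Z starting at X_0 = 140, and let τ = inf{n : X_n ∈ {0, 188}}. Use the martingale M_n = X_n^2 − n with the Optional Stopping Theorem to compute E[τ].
E[τ] = 6720

M_n = X_n^2 − n is a martingale (since E[X_{n+1}^2 | F_n] = X_n^2 + 1). By OST (τ has finite mean in a bounded region), E[M_τ] = E[M_0] = X_0^2 − 0 = 140^2 = 19600. Also E[M_τ] = E[X_τ^2] − E[τ]. The walk exits at 0 or 188, with P(hit 188 first) = 140/188, so E[X_τ^2] = 188^2 · 140/188 + 0 = 26320. Thus E[τ] = E[X_τ^2] − E[M_τ] = 26320 − 19600 = 6720 = 140(188 − 140) = 6720.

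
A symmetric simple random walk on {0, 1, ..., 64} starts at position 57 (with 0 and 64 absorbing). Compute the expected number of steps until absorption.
E[τ | X_0 = 57] = 399

Let v_k = E[τ | X_0 = k]. Boundary: v_0 = v_64 = 0. Recurrence: v_k = 1 + (v_{k-1} + v_{k+1})/2 for 1 ≤ k ≤ 63. The particular solution to v_k − (v_{k-1} + v_{k+1})/2 = 1 is v_k = −k^2. Adding homogeneous solution A + B k and matching boundaries gives v_k = k (64 − k). Substituting k = 57: v_57 = 57 · 7 = 399.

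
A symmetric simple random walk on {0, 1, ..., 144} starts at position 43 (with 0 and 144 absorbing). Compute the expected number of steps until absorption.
E[τ | X_0 = 43] = 4343

Let v_k = E[τ | X_0 = k]. Boundary: v_0 = v_144 = 0. Recurrence: v_k = 1 + (v_{k-1} + v_{k+1})/2 for 1 ≤ k ≤ 143. The particular solution to v_k − (v_{k-1} + v_{k+1})/2 = 1 is v_k = −k^2. Adding homogeneous solution A + B k and matching boundaries gives v_k = k (144 − k). Substituting k = 43: v_43 = 43 · 101 = 4343.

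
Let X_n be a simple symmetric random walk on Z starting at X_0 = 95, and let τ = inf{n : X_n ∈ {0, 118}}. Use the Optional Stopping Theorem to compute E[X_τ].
E[X_τ] = 95

X_n is a martingale and τ is a bounded-mean stopping time (indeed τ is finite a.s. with bounded expectation since the walk is in a bounded region). By the OST, E[X_τ] = E[X_0] = 95. Equivalently: E[X_τ] = 118 · P(hit 118 first) + 0 · P(hit 0 first) = 118 · (95/118) = 95.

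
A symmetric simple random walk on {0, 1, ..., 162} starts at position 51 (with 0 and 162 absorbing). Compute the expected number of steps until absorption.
E[τ | X_0 = 51] = 5661

Let v_k = E[τ | X_0 = k]. Boundary: v_0 = v_162 = 0. Recurrence: v_k = 1 + (v_{k-1} + v_{k+1})/2 for 1 ≤ k ≤ 161. The particular solution to v_k − (v_{k-1} + v_{k+1})/2 = 1 is v_k = −k^2. Adding homogeneous solution A + B k and matching boundaries gives v_k = k (162 − k). Substituting k = 51: v_51 = 51 · 111 = 5661.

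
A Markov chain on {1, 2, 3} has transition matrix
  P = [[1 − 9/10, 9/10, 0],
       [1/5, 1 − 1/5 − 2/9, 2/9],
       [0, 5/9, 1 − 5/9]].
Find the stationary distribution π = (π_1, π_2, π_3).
π = (10/73, 45/73, 18/73)

This is a birth-death chain on three states, which satisfies detailed balance: π_1 · P_{12} = π_2 · P_{21} and π_2 · P_{23} = π_3 · P_{32}.
From π_1 · 9/10 = π_2 · 1/5: π_2/π_1 = (9/10)/(1/5) = 9/2.
From π_2 · 2/9 = π_3 · 5/9: π_3/π_2 = (2/9)/(5/9) = 2/5.
Take π_1 proportional to 1; then unnormalized π = (1, 9/2, 9/5). Normalize by dividing by the sum 73/10:
  π = (10/73, 45/73, 18/73).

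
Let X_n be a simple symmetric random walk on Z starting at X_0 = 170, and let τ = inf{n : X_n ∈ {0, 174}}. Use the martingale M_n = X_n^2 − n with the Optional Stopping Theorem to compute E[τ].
E[τ] = 680

M_n = X_n^2 − n is a martingale (since E[X_{n+1}^2 | F_n] = X_n^2 + 1). By OST (τ has finite mean in a bounded region), E[M_τ] = E[M_0] = X_0^2 − 0 = 170^2 = 28900. Also E[M_τ] = E[X_τ^2] − E[τ]. The walk exits at 0 or 174, with P(hit 174 first) = 170/174, so E[X_τ^2] = 174^2 · 170/174 + 0 = 29580. Thus E[τ] = E[X_τ^2] − E[M_τ] = 29580 − 28900 = 680 = 170(174 − 170) = 680.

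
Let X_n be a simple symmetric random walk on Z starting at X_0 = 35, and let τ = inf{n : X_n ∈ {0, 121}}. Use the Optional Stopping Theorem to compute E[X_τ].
E[X_τ] = 35

X_n is a martingale and τ is a bounded-mean stopping time (indeed τ is finite a.s. with bounded expectation since the walk is in a bounded region). By the OST, E[X_τ] = E[X_0] = 35. Equivalently: E[X_τ] = 121 · P(hit 121 first) + 0 · P(hit 0 first) = 121 · (35/121) = 35.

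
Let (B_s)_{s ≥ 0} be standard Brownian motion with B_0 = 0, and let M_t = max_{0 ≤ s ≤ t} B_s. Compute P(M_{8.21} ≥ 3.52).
P(M_{8.21} ≥ 3.52) = 2·P(B_{8.21} ≥ 3.52) = 2(1 − Φ(3.52/√8.21)) ≈ 0.2193

By the reflection principle for Brownian motion, P(M_t ≥ a) = 2 · P(B_t ≥ a) for a ≥ 0. Since B_t ~ N(0, t), P(B_t ≥ 3.52) = 1 − Φ(3.52/√t) = 1 − Φ(3.52/√8.21) = 1 − Φ(1.2285). So
  P(M_{8.21} ≥ 3.52) = 2(1 − Φ(1.2285)) ≈ 0.2193.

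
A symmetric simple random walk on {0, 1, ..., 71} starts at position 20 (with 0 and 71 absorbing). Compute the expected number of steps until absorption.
E[τ | X_0 = 20] = 1020

Let v_k = E[τ | X_0 = k]. Boundary: v_0 = v_71 = 0. Recurrence: v_k = 1 + (v_{k-1} + v_{k+1})/2 for 1 ≤ k ≤ 70. The particular solution to v_k − (v_{k-1} + v_{k+1})/2 = 1 is v_k = −k^2. Adding homogeneous solution A + B k and matching boundaries gives v_k = k (71 − k). Substituting k = 20: v_20 = 20 · 51 = 1020.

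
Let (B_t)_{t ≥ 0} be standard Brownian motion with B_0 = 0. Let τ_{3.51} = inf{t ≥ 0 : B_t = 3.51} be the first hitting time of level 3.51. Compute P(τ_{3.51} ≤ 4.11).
P(τ_{3.51} ≤ 4.11) = 2(1 − Φ(3.51/√4.11)) = 2(1 − Φ(1.7314)) ≈ 0.0834

By the reflection principle for standard BM, P(τ_b ≤ t) = 2 · P(B_t ≥ b). Since B_t ~ N(0, t), P(B_t ≥ 3.51) = 1 − Φ(3.51/√t) = 1 − Φ(3.51/√4.11) = 1 − Φ(1.7314) ≈ 0.04169. Doubling: P(τ_{3.51} ≤ 4.11) ≈ 2 · 0.04169 = 0.08338 ≈ 0.0834.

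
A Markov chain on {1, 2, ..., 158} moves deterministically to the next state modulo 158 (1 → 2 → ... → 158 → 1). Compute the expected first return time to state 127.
E[T_127 | X_0 = 127] = 158

The chain cycles deterministically, so starting at state 127 it returns in exactly 158 steps. Equivalently, the stationary distribution is uniform π_j = 1/158 for every state j, so by Kac's formula E[T_127] = 1/π_127 = 158.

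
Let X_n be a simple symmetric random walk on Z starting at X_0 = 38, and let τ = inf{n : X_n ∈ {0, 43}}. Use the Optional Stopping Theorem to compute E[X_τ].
E[X_τ] = 38

X_n is a martingale and τ is a bounded-mean stopping time (indeed τ is finite a.s. with bounded expectation since the walk is in a bounded region). By the OST, E[X_τ] = E[X_0] = 38. Equivalently: E[X_τ] = 43 · P(hit 43 first) + 0 · P(hit 0 first) = 43 · (38/43) = 38.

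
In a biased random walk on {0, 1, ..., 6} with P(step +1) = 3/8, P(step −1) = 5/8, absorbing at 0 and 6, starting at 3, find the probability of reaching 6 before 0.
P(hit 6 before 0) = (1 − (5/3)^3) / (1 − (5/3)^6) = 27/152

Let u_k denote P(reach 6 before 0 | start at k). Boundary: u_0 = 0, u_6 = 1. Recurrence: u_k = 3/8·u_{k+1} + 5/8·u_{k-1} for 1 ≤ k ≤ 5. Try u_k = A + B·r^k with r = q/p = (5/8)/(3/8) = 5/3. Substitution satisfies the recurrence; boundary conditions give:
  u_k = (1 − r^k) / (1 − r^N) = (1 − (5/3)^3) / (1 − (5/3)^6) = 27/152.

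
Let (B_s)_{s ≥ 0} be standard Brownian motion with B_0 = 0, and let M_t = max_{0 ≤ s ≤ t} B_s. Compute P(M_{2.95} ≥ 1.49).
P(M_{2.95} ≥ 1.49) = 2·P(B_{2.95} ≥ 1.49) = 2(1 − Φ(1.49/√2.95)) ≈ 0.3857

By the reflection principle for Brownian motion, P(M_t ≥ a) = 2 · P(B_t ≥ a) for a ≥ 0. Since B_t ~ N(0, t), P(B_t ≥ 1.49) = 1 − Φ(1.49/√t) = 1 − Φ(1.49/√2.95) = 1 − Φ(0.8675). So
  P(M_{2.95} ≥ 1.49) = 2(1 − Φ(0.8675)) ≈ 0.3857.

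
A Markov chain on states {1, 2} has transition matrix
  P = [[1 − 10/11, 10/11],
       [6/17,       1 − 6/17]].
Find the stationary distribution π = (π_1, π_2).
π_1 = 33/118, π_2 = 85/118

Solve πP = π with π_1 + π_2 = 1. From πP = π: π_1 · (1 − 10/11) + π_2 · 6/17 = π_1 ⇒ π_2 · 6/17 = π_1 · 10/11 ⇒ π_2/π_1 = (10/11)/(6/17) = 85/33. Together with π_1 + π_2 = 1:
  π_1 = (6/17)/(10/11 + 6/17) = (6/17)/(236/187) = 33/118,
  π_2 = (10/11)/(10/11 + 6/17) = (10/11)/(236/187) = 85/118.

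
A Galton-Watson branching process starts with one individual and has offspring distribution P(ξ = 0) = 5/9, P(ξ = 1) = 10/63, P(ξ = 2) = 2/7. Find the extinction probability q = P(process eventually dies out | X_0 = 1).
q = 1

Mean offspring μ = 0·5/9 + 1·10/63 + 2·2/7 = 46/63 ≤ 1. For μ ≤ 1 with offspring not concentrated at 1, the Galton-Watson process goes extinct almost surely, so q = 1.
(Algebraic check: The pgf is f(s) = 5/9 + 10/63·s + 2/7·s². The extinction probability q is the smallest fixed point of f in [0, 1]. Setting s = f(s):
  2/7·s² + (10/63 − 1)·s + 5/9 = 0
  2/7·s² − (5/9 + 2/7)·s + 5/9 = 0
which factors as (s − 1)·(2/7·s − 5/9) = 0, giving roots s = 1 and s = (5/9)/(2/7) = 35/18. Since 35/18 ≥ 1, the smallest root in [0, 1] is s = 1.)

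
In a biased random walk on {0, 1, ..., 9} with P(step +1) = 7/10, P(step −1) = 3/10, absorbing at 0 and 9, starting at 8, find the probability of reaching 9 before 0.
P(hit 9 before 0) = (1 − (3/7)^8) / (1 − (3/7)^9) = 10076920/10083481

Let u_k denote P(reach 9 before 0 | start at k). Boundary: u_0 = 0, u_9 = 1. Recurrence: u_k = 7/10·u_{k+1} + 3/10·u_{k-1} for 1 ≤ k ≤ 8. Try u_k = A + B·r^k with r = q/p = (3/10)/(7/10) = 3/7. Substitution satisfies the recurrence; boundary conditions give:
  u_k = (1 − r^k) / (1 − r^N) = (1 − (3/7)^8) / (1 − (3/7)^9) = 10076920/10083481.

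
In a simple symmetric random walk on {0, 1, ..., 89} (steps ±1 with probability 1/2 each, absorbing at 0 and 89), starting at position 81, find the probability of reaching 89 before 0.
P(hit 89 before 0) = 81/89

Let u_k = P(hit 89 before 0 | start at k). Then u_0 = 0, u_89 = 1, and u_k = u_{k-1}/2 + u_{k+1}/2 for 1 ≤ k ≤ 88. This harmonic recurrence is solved by u_k = k/89, giving u_81 = 81/89.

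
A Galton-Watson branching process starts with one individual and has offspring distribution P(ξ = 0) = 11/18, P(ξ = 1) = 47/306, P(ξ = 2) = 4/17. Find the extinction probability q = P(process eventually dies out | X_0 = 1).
q = 1

Mean offspring μ = 0·11/18 + 1·47/306 + 2·4/17 = 191/306 ≤ 1. For μ ≤ 1 with offspring not concentrated at 1, the Galton-Watson process goes extinct almost surely, so q = 1.
(Algebraic check: The pgf is f(s) = 11/18 + 47/306·s + 4/17·s². The extinction probability q is the smallest fixed point of f in [0, 1]. Setting s = f(s):
  4/17·s² + (47/306 − 1)·s + 11/18 = 0
  4/17·s² − (11/18 + 4/17)·s + 11/18 = 0
which factors as (s − 1)·(4/17·s − 11/18) = 0, giving roots s = 1 and s = (11/18)/(4/17) = 187/72. Since 187/72 ≥ 1, the smallest root in [0, 1] is s = 1.)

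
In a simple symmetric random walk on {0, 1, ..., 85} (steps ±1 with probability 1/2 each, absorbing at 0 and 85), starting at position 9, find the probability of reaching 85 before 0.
P(hit 85 before 0) = 9/85

Let u_k = P(hit 85 before 0 | start at k). Then u_0 = 0, u_85 = 1, and u_k = u_{k-1}/2 + u_{k+1}/2 for 1 ≤ k ≤ 84. This harmonic recurrence is solved by u_k = k/85, giving u_9 = 9/85.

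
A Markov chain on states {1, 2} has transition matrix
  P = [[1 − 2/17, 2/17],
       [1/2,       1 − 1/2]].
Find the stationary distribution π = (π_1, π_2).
π_1 = 17/21, π_2 = 4/21

Solve πP = π with π_1 + π_2 = 1. From πP = π: π_1 · (1 − 2/17) + π_2 · 1/2 = π_1 ⇒ π_2 · 1/2 = π_1 · 2/17 ⇒ π_2/π_1 = (2/17)/(1/2) = 4/17. Together with π_1 + π_2 = 1:
  π_1 = (1/2)/(2/17 + 1/2) = (1/2)/(21/34) = 17/21,
  π_2 = (2/17)/(2/17 + 1/2) = (2/17)/(21/34) = 4/21.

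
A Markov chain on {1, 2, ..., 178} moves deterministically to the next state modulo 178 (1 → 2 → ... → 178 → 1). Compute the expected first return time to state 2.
E[T_2 | X_0 = 2] = 178

The chain cycles deterministically, so starting at state 2 it returns in exactly 178 steps. Equivalently, the stationary distribution is uniform π_j = 1/178 for every state j, so by Kac's formula E[T_2] = 1/π_2 = 178.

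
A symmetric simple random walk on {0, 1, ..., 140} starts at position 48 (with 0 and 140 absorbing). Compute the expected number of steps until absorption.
E[τ | X_0 = 48] = 4416

Let v_k = E[τ | X_0 = k]. Boundary: v_0 = v_140 = 0. Recurrence: v_k = 1 + (v_{k-1} + v_{k+1})/2 for 1 ≤ k ≤ 139. The particular solution to v_k − (v_{k-1} + v_{k+1})/2 = 1 is v_k = −k^2. Adding homogeneous solution A + B k and matching boundaries gives v_k = k (140 − k). Substituting k = 48: v_48 = 48 · 92 = 4416.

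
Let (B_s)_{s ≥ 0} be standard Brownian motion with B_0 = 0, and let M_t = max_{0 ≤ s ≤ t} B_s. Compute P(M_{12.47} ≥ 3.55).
P(M_{12.47} ≥ 3.55) = 2·P(B_{12.47} ≥ 3.55) = 2(1 − Φ(3.55/√12.47)) ≈ 0.3148

By the reflection principle for Brownian motion, P(M_t ≥ a) = 2 · P(B_t ≥ a) for a ≥ 0. Since B_t ~ N(0, t), P(B_t ≥ 3.55) = 1 − Φ(3.55/√t) = 1 − Φ(3.55/√12.47) = 1 − Φ(1.0053). So
  P(M_{12.47} ≥ 3.55) = 2(1 − Φ(1.0053)) ≈ 0.3148.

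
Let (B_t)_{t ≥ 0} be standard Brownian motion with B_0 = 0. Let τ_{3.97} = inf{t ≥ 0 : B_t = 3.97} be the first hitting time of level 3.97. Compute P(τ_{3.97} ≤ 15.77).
P(τ_{3.97} ≤ 15.77) = 2(1 − Φ(3.97/√15.77)) = 2(1 − Φ(0.9997)) ≈ 0.3175

By the reflection principle for standard BM, P(τ_b ≤ t) = 2 · P(B_t ≥ b). Since B_t ~ N(0, t), P(B_t ≥ 3.97) = 1 − Φ(3.97/√t) = 1 − Φ(3.97/√15.77) = 1 − Φ(0.9997) ≈ 0.15873. Doubling: P(τ_{3.97} ≤ 15.77) ≈ 2 · 0.15873 = 0.31746 ≈ 0.3175.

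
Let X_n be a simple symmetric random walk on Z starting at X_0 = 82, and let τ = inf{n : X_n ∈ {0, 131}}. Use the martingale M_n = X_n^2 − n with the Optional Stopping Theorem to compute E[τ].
E[τ] = 4018

M_n = X_n^2 − n is a martingale (since E[X_{n+1}^2 | F_n] = X_n^2 + 1). By OST (τ has finite mean in a bounded region), E[M_τ] = E[M_0] = X_0^2 − 0 = 82^2 = 6724. Also E[M_τ] = E[X_τ^2] − E[τ]. The walk exits at 0 or 131, with P(hit 131 first) = 82/131, so E[X_τ^2] = 131^2 · 82/131 + 0 = 10742. Thus E[τ] = E[X_τ^2] − E[M_τ] = 10742 − 6724 = 4018 = 82(131 − 82) = 4018.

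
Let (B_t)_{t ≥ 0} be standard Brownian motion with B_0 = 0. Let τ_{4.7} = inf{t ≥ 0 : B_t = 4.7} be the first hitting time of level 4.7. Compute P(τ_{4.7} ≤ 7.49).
P(τ_{4.7} ≤ 7.49) = 2(1 − Φ(4.7/√7.49)) = 2(1 − Φ(1.7173)) ≈ 0.0859

By the reflection principle for standard BM, P(τ_b ≤ t) = 2 · P(B_t ≥ b). Since B_t ~ N(0, t), P(B_t ≥ 4.7) = 1 − Φ(4.7/√t) = 1 − Φ(4.7/√7.49) = 1 − Φ(1.7173) ≈ 0.04296. Doubling: P(τ_{4.7} ≤ 7.49) ≈ 2 · 0.04296 = 0.08592 ≈ 0.0859.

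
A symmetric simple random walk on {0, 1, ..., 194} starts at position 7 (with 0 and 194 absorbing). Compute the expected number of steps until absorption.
E[τ | X_0 = 7] = 1309

Let v_k = E[τ | X_0 = k]. Boundary: v_0 = v_194 = 0. Recurrence: v_k = 1 + (v_{k-1} + v_{k+1})/2 for 1 ≤ k ≤ 193. The particular solution to v_k − (v_{k-1} + v_{k+1})/2 = 1 is v_k = −k^2. Adding homogeneous solution A + B k and matching boundaries gives v_k = k (194 − k). Substituting k = 7: v_7 = 7 · 187 = 1309.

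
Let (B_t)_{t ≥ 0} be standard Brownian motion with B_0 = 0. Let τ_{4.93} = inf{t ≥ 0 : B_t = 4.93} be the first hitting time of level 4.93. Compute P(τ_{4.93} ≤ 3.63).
P(τ_{4.93} ≤ 3.63) = 2(1 − Φ(4.93/√3.63)) = 2(1 − Φ(2.5876)) ≈ 0.0097

By the reflection principle for standard BM, P(τ_b ≤ t) = 2 · P(B_t ≥ b). Since B_t ~ N(0, t), P(B_t ≥ 4.93) = 1 − Φ(4.93/√t) = 1 − Φ(4.93/√3.63) = 1 − Φ(2.5876) ≈ 0.00483. Doubling: P(τ_{4.93} ≤ 3.63) ≈ 2 · 0.00483 = 0.00966 ≈ 0.0097.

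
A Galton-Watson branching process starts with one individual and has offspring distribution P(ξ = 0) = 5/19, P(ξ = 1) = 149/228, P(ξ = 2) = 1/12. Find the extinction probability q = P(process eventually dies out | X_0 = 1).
q = 1

Mean offspring μ = 0·5/19 + 1·149/228 + 2·1/12 = 187/228 ≤ 1. For μ ≤ 1 with offspring not concentrated at 1, the Galton-Watson process goes extinct almost surely, so q = 1.
(Algebraic check: The pgf is f(s) = 5/19 + 149/228·s + 1/12·s². The extinction probability q is the smallest fixed point of f in [0, 1]. Setting s = f(s):
  1/12·s² + (149/228 − 1)·s + 5/19 = 0
  1/12·s² − (5/19 + 1/12)·s + 5/19 = 0
which factors as (s − 1)·(1/12·s − 5/19) = 0, giving roots s = 1 and s = (5/19)/(1/12) = 60/19. Since 60/19 ≥ 1, the smallest root in [0, 1] is s = 1.)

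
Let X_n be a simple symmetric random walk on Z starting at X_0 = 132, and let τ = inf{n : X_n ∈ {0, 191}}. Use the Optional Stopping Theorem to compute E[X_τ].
E[X_τ] = 132

X_n is a martingale and τ is a bounded-mean stopping time (indeed τ is finite a.s. with bounded expectation since the walk is in a bounded region). By the OST, E[X_τ] = E[X_0] = 132. Equivalently: E[X_τ] = 191 · P(hit 191 first) + 0 · P(hit 0 first) = 191 · (132/191) = 132.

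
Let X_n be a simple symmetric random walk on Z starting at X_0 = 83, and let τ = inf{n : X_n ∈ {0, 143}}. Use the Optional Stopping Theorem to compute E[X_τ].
E[X_τ] = 83

X_n is a martingale and τ is a bounded-mean stopping time (indeed τ is finite a.s. with bounded expectation since the walk is in a bounded region). By the OST, E[X_τ] = E[X_0] = 83. Equivalently: E[X_τ] = 143 · P(hit 143 first) + 0 · P(hit 0 first) = 143 · (83/143) = 83.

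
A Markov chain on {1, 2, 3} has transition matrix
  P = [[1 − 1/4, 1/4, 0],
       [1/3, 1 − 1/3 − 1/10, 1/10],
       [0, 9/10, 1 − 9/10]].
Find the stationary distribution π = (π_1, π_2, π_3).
π = (6/11, 9/22, 1/22)

This is a birth-death chain on three states, which satisfies detailed balance: π_1 · P_{12} = π_2 · P_{21} and π_2 · P_{23} = π_3 · P_{32}.
From π_1 · 1/4 = π_2 · 1/3: π_2/π_1 = (1/4)/(1/3) = 3/4.
From π_2 · 1/10 = π_3 · 9/10: π_3/π_2 = (1/10)/(9/10) = 1/9.
Take π_1 proportional to 1; then unnormalized π = (1, 3/4, 1/12). Normalize by dividing by the sum 11/6:
  π = (6/11, 9/22, 1/22).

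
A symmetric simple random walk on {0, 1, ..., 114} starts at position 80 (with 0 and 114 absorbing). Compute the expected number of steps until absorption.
E[τ | X_0 = 80] = 2720

Let v_k = E[τ | X_0 = k]. Boundary: v_0 = v_114 = 0. Recurrence: v_k = 1 + (v_{k-1} + v_{k+1})/2 for 1 ≤ k ≤ 113. The particular solution to v_k − (v_{k-1} + v_{k+1})/2 = 1 is v_k = −k^2. Adding homogeneous solution A + B k and matching boundaries gives v_k = k (114 − k). Substituting k = 80: v_80 = 80 · 34 = 2720.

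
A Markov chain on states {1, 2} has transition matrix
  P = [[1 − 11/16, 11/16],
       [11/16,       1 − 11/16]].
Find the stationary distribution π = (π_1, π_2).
π_1 = 1/2, π_2 = 1/2

Solve πP = π with π_1 + π_2 = 1. From πP = π: π_1 · (1 − 11/16) + π_2 · 11/16 = π_1 ⇒ π_2 · 11/16 = π_1 · 11/16 ⇒ π_2/π_1 = (11/16)/(11/16) = 1. Together with π_1 + π_2 = 1:
  π_1 = (11/16)/(11/16 + 11/16) = (11/16)/(11/8) = 1/2,
  π_2 = (11/16)/(11/16 + 11/16) = (11/16)/(11/8) = 1/2.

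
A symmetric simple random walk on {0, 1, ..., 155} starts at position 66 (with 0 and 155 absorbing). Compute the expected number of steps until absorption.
E[τ | X_0 = 66] = 5874

Let v_k = E[τ | X_0 = k]. Boundary: v_0 = v_155 = 0. Recurrence: v_k = 1 + (v_{k-1} + v_{k+1})/2 for 1 ≤ k ≤ 154. The particular solution to v_k − (v_{k-1} + v_{k+1})/2 = 1 is v_k = −k^2. Adding homogeneous solution A + B k and matching boundaries gives v_k = k (155 − k). Substituting k = 66: v_66 = 66 · 89 = 5874.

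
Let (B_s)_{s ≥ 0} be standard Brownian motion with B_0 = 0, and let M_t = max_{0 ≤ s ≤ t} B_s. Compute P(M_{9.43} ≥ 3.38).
P(M_{9.43} ≥ 3.38) = 2·P(B_{9.43} ≥ 3.38) = 2(1 − Φ(3.38/√9.43)) ≈ 0.2710

By the reflection principle for Brownian motion, P(M_t ≥ a) = 2 · P(B_t ≥ a) for a ≥ 0. Since B_t ~ N(0, t), P(B_t ≥ 3.38) = 1 − Φ(3.38/√t) = 1 − Φ(3.38/√9.43) = 1 − Φ(1.1007). So
  P(M_{9.43} ≥ 3.38) = 2(1 − Φ(1.1007)) ≈ 0.2710.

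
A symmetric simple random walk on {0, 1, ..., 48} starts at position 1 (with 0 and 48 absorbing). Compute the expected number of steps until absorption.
E[τ | X_0 = 1] = 47

Let v_k = E[τ | X_0 = k]. Boundary: v_0 = v_48 = 0. Recurrence: v_k = 1 + (v_{k-1} + v_{k+1})/2 for 1 ≤ k ≤ 47. The particular solution to v_k − (v_{k-1} + v_{k+1})/2 = 1 is v_k = −k^2. Adding homogeneous solution A + B k and matching boundaries gives v_k = k (48 − k). Substituting k = 1: v_1 = 1 · 47 = 47.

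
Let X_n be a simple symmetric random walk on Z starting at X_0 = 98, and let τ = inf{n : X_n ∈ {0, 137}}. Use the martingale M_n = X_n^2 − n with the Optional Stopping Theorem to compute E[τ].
E[τ] = 3822

M_n = X_n^2 − n is a martingale (since E[X_{n+1}^2 | F_n] = X_n^2 + 1). By OST (τ has finite mean in a bounded region), E[M_τ] = E[M_0] = X_0^2 − 0 = 98^2 = 9604. Also E[M_τ] = E[X_τ^2] − E[τ]. The walk exits at 0 or 137, with P(hit 137 first) = 98/137, so E[X_τ^2] = 137^2 · 98/137 + 0 = 13426. Thus E[τ] = E[X_τ^2] − E[M_τ] = 13426 − 9604 = 3822 = 98(137 − 98) = 3822.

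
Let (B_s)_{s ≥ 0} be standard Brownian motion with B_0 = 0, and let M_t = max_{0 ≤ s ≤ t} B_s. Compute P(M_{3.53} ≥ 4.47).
P(M_{3.53} ≥ 4.47) = 2·P(B_{3.53} ≥ 4.47) = 2(1 − Φ(4.47/√3.53)) ≈ 0.0174

By the reflection principle for Brownian motion, P(M_t ≥ a) = 2 · P(B_t ≥ a) for a ≥ 0. Since B_t ~ N(0, t), P(B_t ≥ 4.47) = 1 − Φ(4.47/√t) = 1 − Φ(4.47/√3.53) = 1 − Φ(2.3791). So
  P(M_{3.53} ≥ 4.47) = 2(1 − Φ(2.3791)) ≈ 0.0174.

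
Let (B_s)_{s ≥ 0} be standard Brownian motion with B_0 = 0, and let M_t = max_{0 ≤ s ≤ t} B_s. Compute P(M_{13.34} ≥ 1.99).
P(M_{13.34} ≥ 1.99) = 2·P(B_{13.34} ≥ 1.99) = 2(1 − Φ(1.99/√13.34)) ≈ 0.5859

By the reflection principle for Brownian motion, P(M_t ≥ a) = 2 · P(B_t ≥ a) for a ≥ 0. Since B_t ~ N(0, t), P(B_t ≥ 1.99) = 1 − Φ(1.99/√t) = 1 − Φ(1.99/√13.34) = 1 − Φ(0.5448). So
  P(M_{13.34} ≥ 1.99) = 2(1 − Φ(0.5448)) ≈ 0.5859.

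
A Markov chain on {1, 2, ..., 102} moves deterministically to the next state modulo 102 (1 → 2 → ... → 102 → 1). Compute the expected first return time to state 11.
E[T_11 | X_0 = 11] = 102

The chain cycles deterministically, so starting at state 11 it returns in exactly 102 steps. Equivalently, the stationary distribution is uniform π_j = 1/102 for every state j, so by Kac's formula E[T_11] = 1/π_11 = 102.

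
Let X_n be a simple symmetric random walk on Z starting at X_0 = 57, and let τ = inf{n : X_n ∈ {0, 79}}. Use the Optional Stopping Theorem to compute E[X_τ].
E[X_τ] = 57

X_n is a martingale and τ is a bounded-mean stopping time (indeed τ is finite a.s. with bounded expectation since the walk is in a bounded region). By the OST, E[X_τ] = E[X_0] = 57. Equivalently: E[X_τ] = 79 · P(hit 79 first) + 0 · P(hit 0 first) = 79 · (57/79) = 57.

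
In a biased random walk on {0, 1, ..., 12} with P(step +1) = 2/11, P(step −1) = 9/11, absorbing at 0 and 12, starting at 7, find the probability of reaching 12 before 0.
P(hit 12 before 0) = (1 − (9/2)^7) / (1 − (9/2)^12) = 21864416/40347076055

Let u_k denote P(reach 12 before 0 | start at k). Boundary: u_0 = 0, u_12 = 1. Recurrence: u_k = 2/11·u_{k+1} + 9/11·u_{k-1} for 1 ≤ k ≤ 11. Try u_k = A + B·r^k with r = q/p = (9/11)/(2/11) = 9/2. Substitution satisfies the recurrence; boundary conditions give:
  u_k = (1 − r^k) / (1 − r^N) = (1 − (9/2)^7) / (1 − (9/2)^12) = 21864416/40347076055.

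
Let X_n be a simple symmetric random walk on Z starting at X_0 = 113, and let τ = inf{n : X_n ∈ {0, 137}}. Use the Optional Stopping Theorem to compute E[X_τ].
E[X_τ] = 113

X_n is a martingale and τ is a bounded-mean stopping time (indeed τ is finite a.s. with bounded expectation since the walk is in a bounded region). By the OST, E[X_τ] = E[X_0] = 113. Equivalently: E[X_τ] = 137 · P(hit 137 first) + 0 · P(hit 0 first) = 137 · (113/137) = 113.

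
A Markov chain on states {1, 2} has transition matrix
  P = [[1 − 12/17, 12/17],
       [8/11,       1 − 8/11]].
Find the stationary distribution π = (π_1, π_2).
π_1 = 34/67, π_2 = 33/67

Solve πP = π with π_1 + π_2 = 1. From πP = π: π_1 · (1 − 12/17) + π_2 · 8/11 = π_1 ⇒ π_2 · 8/11 = π_1 · 12/17 ⇒ π_2/π_1 = (12/17)/(8/11) = 33/34. Together with π_1 + π_2 = 1:
  π_1 = (8/11)/(12/17 + 8/11) = (8/11)/(268/187) = 34/67,
  π_2 = (12/17)/(12/17 + 8/11) = (12/17)/(268/187) = 33/67.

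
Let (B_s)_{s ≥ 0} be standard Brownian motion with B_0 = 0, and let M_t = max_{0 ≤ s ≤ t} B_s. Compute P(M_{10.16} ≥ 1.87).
P(M_{10.16} ≥ 1.87) = 2·P(B_{10.16} ≥ 1.87) = 2(1 − Φ(1.87/√10.16)) ≈ 0.5574

By the reflection principle for Brownian motion, P(M_t ≥ a) = 2 · P(B_t ≥ a) for a ≥ 0. Since B_t ~ N(0, t), P(B_t ≥ 1.87) = 1 − Φ(1.87/√t) = 1 − Φ(1.87/√10.16) = 1 − Φ(0.5867). So
  P(M_{10.16} ≥ 1.87) = 2(1 − Φ(0.5867)) ≈ 0.5574.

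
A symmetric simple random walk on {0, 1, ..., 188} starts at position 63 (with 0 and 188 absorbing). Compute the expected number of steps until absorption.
E[τ | X_0 = 63] = 7875

Let v_k = E[τ | X_0 = k]. Boundary: v_0 = v_188 = 0. Recurrence: v_k = 1 + (v_{k-1} + v_{k+1})/2 for 1 ≤ k ≤ 187. The particular solution to v_k − (v_{k-1} + v_{k+1})/2 = 1 is v_k = −k^2. Adding homogeneous solution A + B k and matching boundaries gives v_k = k (188 − k). Substituting k = 63: v_63 = 63 · 125 = 7875.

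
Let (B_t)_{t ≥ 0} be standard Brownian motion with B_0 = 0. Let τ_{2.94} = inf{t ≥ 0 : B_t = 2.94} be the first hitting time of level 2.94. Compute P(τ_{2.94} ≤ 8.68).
P(τ_{2.94} ≤ 8.68) = 2(1 − Φ(2.94/√8.68)) = 2(1 − Φ(0.9979)) ≈ 0.3183

By the reflection principle for standard BM, P(τ_b ≤ t) = 2 · P(B_t ≥ b). Since B_t ~ N(0, t), P(B_t ≥ 2.94) = 1 − Φ(2.94/√t) = 1 − Φ(2.94/√8.68) = 1 − Φ(0.9979) ≈ 0.15916. Doubling: P(τ_{2.94} ≤ 8.68) ≈ 2 · 0.15916 = 0.31832 ≈ 0.3183.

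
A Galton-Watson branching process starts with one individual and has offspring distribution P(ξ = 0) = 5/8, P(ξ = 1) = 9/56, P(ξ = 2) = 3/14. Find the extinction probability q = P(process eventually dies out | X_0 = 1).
q = 1

Mean offspring μ = 0·5/8 + 1·9/56 + 2·3/14 = 33/56 ≤ 1. For μ ≤ 1 with offspring not concentrated at 1, the Galton-Watson process goes extinct almost surely, so q = 1.
(Algebraic check: The pgf is f(s) = 5/8 + 9/56·s + 3/14·s². The extinction probability q is the smallest fixed point of f in [0, 1]. Setting s = f(s):
  3/14·s² + (9/56 − 1)·s + 5/8 = 0
  3/14·s² − (5/8 + 3/14)·s + 5/8 = 0
which factors as (s − 1)·(3/14·s − 5/8) = 0, giving roots s = 1 and s = (5/8)/(3/14) = 35/12. Since 35/12 ≥ 1, the smallest root in [0, 1] is s = 1.)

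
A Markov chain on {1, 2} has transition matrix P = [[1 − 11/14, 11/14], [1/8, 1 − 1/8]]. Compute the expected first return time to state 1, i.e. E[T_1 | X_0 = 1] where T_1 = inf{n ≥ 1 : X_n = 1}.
E[T_1 | X_0 = 1] = 1/π_1 = 51/7

For an irreducible recurrent Markov chain with stationary distribution π, E[T_i | X_0 = i] = 1/π_i (Kac's formula). Here π_1 = (1/8)/(11/14 + 1/8) = (1/8)/(51/56) = 7/51, so E[T_1 | X_0 = 1] = 1/π_1 = (11/14 + 1/8)/(1/8) = (51/56)/(1/8) = 51/7.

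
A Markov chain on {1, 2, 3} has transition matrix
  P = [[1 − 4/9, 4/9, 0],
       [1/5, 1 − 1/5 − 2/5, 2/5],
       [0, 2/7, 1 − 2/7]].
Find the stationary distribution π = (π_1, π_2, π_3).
π = (3/19, 20/57, 28/57)

This is a birth-death chain on three states, which satisfies detailed balance: π_1 · P_{12} = π_2 · P_{21} and π_2 · P_{23} = π_3 · P_{32}.
From π_1 · 4/9 = π_2 · 1/5: π_2/π_1 = (4/9)/(1/5) = 20/9.
From π_2 · 2/5 = π_3 · 2/7: π_3/π_2 = (2/5)/(2/7) = 7/5.
Take π_1 proportional to 1; then unnormalized π = (1, 20/9, 28/9). Normalize by dividing by the sum 19/3:
  π = (3/19, 20/57, 28/57).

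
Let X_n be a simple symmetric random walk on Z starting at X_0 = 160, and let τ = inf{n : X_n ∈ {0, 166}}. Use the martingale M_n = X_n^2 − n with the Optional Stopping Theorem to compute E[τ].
E[τ] = 960

M_n = X_n^2 − n is a martingale (since E[X_{n+1}^2 | F_n] = X_n^2 + 1). By OST (τ has finite mean in a bounded region), E[M_τ] = E[M_0] = X_0^2 − 0 = 160^2 = 25600. Also E[M_τ] = E[X_τ^2] − E[τ]. The walk exits at 0 or 166, with P(hit 166 first) = 160/166, so E[X_τ^2] = 166^2 · 160/166 + 0 = 26560. Thus E[τ] = E[X_τ^2] − E[M_τ] = 26560 − 25600 = 960 = 160(166 − 160) = 960.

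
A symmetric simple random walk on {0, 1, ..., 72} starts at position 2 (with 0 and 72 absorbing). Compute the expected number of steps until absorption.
E[τ | X_0 = 2] = 140

Let v_k = E[τ | X_0 = k]. Boundary: v_0 = v_72 = 0. Recurrence: v_k = 1 + (v_{k-1} + v_{k+1})/2 for 1 ≤ k ≤ 71. The particular solution to v_k − (v_{k-1} + v_{k+1})/2 = 1 is v_k = −k^2. Adding homogeneous solution A + B k and matching boundaries gives v_k = k (72 − k). Substituting k = 2: v_2 = 2 · 70 = 140.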